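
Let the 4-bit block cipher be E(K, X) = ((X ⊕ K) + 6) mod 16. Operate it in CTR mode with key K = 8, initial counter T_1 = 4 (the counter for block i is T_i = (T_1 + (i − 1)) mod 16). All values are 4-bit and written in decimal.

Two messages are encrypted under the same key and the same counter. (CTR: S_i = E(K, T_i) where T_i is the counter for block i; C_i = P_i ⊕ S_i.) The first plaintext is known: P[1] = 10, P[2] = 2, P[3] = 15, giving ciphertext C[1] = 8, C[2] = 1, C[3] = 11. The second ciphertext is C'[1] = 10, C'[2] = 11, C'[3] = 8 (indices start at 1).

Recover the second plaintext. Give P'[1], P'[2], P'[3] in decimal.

P'[1] = 8, P'[2] = 8, P'[3] = 12

In CTR with a reused counter, both messages share the same keystream S_i, so C_i ⊕ C'_i = P_i ⊕ P'_i and thus P'_i = P_i ⊕ C_i ⊕ C'_i.
P'[1]: 10 ⊕ 8 ⊕ 10 = 8.
P'[2]: 2 ⊕ 1 ⊕ 11 = 8.
P'[3]: 15 ⊕ 11 ⊕ 8 = 12.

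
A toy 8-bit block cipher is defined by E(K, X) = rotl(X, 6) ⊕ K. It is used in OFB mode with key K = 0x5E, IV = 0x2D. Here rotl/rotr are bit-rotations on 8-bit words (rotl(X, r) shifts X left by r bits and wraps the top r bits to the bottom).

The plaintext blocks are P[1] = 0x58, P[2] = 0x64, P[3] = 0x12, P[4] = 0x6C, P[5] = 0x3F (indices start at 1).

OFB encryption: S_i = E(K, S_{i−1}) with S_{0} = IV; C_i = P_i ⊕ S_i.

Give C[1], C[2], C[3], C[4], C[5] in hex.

C[1]: S = E(K, 0x2D) = 0x15; 0x58 ⊕ 0x15 = 0x4D.
C[2]: S = E(K, 0x15) = 0x1B; 0x64 ⊕ 0x1B = 0x7F.
C[3]: S = E(K, 0x1B) = 0x98; 0x12 ⊕ 0x98 = 0x8A.
C[4]: S = E(K, 0x98) = 0x78; 0x6C ⊕ 0x78 = 0x14.
C[5]: S = E(K, 0x78) = 0x40; 0x3F ⊕ 0x40 = 0x7F.

C[1] = 0x4D, C[2] = 0x7F, C[3] = 0x8A, C[4] = 0x14, C[5] = 0x7F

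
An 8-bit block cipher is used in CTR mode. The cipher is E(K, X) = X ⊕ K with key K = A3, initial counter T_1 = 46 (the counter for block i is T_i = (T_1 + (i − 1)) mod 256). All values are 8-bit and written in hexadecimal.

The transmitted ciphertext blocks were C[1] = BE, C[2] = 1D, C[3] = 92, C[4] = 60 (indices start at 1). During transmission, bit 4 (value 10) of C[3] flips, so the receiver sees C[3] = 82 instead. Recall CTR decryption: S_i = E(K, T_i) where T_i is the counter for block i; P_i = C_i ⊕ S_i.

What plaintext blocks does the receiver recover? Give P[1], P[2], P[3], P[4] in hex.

P[1] = 5B, P[2] = F9, P[3] = 69, P[4] = 8A

Only C[3] changed, to 82. In CTR, a change in C_i flips the same bit in P_i only; the keystream is unaffected. Decrypting the received ciphertext:
P[1]: T = 46, S = E(K, T) = E5; BE ⊕ E5 = 5B.
P[2]: T = 47, S = E(K, T) = E4; 1D ⊕ E4 = F9.
P[3]: T = 48, S = E(K, T) = EB; 82 ⊕ EB = 69.
P[4]: T = 49, S = E(K, T) = EA; 60 ⊕ EA = 8A.
Blocks that differ from the original plaintext: P[3].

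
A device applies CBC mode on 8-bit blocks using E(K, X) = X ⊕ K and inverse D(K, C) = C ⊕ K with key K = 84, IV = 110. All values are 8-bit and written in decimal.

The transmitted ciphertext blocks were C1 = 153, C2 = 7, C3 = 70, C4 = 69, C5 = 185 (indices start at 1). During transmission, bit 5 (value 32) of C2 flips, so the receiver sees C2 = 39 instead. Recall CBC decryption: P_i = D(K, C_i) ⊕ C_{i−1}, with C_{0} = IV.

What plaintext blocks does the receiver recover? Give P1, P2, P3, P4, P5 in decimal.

Only C2 changed, to 39. In CBC, a change in C_i garbles P_i and flips the same bit in P_{i+1}. Decrypting the received ciphertext:
P1: D(K, 153) = 205; 205 ⊕ 110 = 163.
P2: D(K, 39) = 115; 115 ⊕ 153 = 234.
P3: D(K, 70) = 18; 18 ⊕ 39 = 53.
P4: D(K, 69) = 17; 17 ⊕ 70 = 87.
P5: D(K, 185) = 237; 237 ⊕ 69 = 168.
Blocks that differ from the original plaintext: P2, P3.

P1 = 163, P2 = 234, P3 = 53, P4 = 87, P5 = 168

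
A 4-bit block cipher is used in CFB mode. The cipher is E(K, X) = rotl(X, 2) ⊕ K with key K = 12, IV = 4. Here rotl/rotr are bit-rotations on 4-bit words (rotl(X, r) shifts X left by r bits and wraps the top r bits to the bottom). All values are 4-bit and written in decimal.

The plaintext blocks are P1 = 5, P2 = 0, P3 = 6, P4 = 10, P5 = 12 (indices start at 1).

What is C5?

C5 = 8

CFB encryption: C_i = P_i ⊕ E(K, C_{i−1}), with C_{0} = IV.
C1: E(K, 4) = 13; 5 ⊕ 13 = 8.
C2: E(K, 8) = 14; 0 ⊕ 14 = 14.
C3: E(K, 14) = 7; 6 ⊕ 7 = 1.
C4: E(K, 1) = 8; 10 ⊕ 8 = 2.
C5: E(K, 2) = 4; 12 ⊕ 4 = 8.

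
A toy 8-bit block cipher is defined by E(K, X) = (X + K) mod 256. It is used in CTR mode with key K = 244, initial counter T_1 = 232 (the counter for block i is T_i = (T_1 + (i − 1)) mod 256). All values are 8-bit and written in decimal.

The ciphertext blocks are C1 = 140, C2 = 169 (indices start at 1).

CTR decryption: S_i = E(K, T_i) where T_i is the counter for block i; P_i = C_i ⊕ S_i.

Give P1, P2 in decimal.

P1: T = 232, S = E(K, T) = 220; 140 ⊕ 220 = 80.
P2: T = 233, S = E(K, T) = 221; 169 ⊕ 221 = 116.

P1 = 80, P2 = 116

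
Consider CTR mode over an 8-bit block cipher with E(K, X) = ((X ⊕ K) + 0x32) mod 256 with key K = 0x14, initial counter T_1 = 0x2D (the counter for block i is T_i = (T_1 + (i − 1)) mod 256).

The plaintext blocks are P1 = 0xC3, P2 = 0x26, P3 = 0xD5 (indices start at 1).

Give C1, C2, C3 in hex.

CTR encryption: S_i = E(K, T_i) where T_i is the counter for block i; C_i = P_i ⊕ S_i.
C1: T = 0x2D, S = E(K, T) = 0x6B; 0xC3 ⊕ 0x6B = 0xA8.
C2: T = 0x2E, S = E(K, T) = 0x6C; 0x26 ⊕ 0x6C = 0x4A.
C3: T = 0x2F, S = E(K, T) = 0x6D; 0xD5 ⊕ 0x6D = 0xB8.

C1 = 0xA8, C2 = 0x4A, C3 = 0xB8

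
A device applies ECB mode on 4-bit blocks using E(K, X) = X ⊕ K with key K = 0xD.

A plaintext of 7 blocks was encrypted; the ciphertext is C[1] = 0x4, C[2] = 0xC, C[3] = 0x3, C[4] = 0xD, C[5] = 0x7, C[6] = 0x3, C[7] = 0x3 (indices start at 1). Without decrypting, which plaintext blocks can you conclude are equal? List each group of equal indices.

ECB encrypts each block independently with the same key, so equal ciphertext blocks imply equal plaintext blocks.
C[3] = C[6] = C[7] = 0x3, so P[3] = P[6] = P[7].

P[3] = P[6] = P[7]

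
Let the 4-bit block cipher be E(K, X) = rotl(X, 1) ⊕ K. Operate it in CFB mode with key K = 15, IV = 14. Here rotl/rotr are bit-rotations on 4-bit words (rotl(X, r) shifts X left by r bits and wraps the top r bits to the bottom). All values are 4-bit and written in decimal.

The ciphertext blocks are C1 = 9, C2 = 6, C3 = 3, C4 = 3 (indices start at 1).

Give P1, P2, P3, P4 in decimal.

CFB decryption: P_i = C_i ⊕ E(K, C_{i−1}), with C_{0} = IV.
P1: E(K, 14) = 2; 9 ⊕ 2 = 11.
P2: E(K, 9) = 12; 6 ⊕ 12 = 10.
P3: E(K, 6) = 3; 3 ⊕ 3 = 0.
P4: E(K, 3) = 9; 3 ⊕ 9 = 10.

P1 = 11, P2 = 10, P3 = 0, P4 = 10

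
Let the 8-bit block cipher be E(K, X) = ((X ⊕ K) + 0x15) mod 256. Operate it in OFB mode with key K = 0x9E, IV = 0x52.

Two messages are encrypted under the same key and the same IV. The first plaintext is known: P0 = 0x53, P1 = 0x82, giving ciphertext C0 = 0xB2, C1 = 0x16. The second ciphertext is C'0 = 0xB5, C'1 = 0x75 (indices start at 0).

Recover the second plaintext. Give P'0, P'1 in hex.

In OFB with a reused IV, both messages share the same keystream S_i, so C_i ⊕ C'_i = P_i ⊕ P'_i and thus P'_i = P_i ⊕ C_i ⊕ C'_i.
P'0: 0x53 ⊕ 0xB2 ⊕ 0xB5 = 0x54.
P'1: 0x82 ⊕ 0x16 ⊕ 0x75 = 0xE1.

P'0 = 0x54, P'1 = 0xE1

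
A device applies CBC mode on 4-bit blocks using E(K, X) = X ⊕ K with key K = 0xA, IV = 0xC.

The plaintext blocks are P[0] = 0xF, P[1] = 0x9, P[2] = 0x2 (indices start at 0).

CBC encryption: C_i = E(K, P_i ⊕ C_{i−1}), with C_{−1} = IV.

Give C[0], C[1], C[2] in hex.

C[0] = 0x9, C[1] = 0xA, C[2] = 0x2

C[0]: P[0] ⊕ 0xC = 0x3; E(K, 0x3) = 0x9.
C[1]: P[1] ⊕ 0x9 = 0x0; E(K, 0x0) = 0xA.
C[2]: P[2] ⊕ 0xA = 0x8; E(K, 0x8) = 0x2.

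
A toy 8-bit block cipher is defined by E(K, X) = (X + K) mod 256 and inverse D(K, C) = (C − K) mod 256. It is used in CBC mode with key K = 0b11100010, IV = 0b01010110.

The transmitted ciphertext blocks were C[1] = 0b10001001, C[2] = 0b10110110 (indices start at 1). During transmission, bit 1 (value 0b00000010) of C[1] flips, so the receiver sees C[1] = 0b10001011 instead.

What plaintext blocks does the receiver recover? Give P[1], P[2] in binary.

P[1] = 0b11111111, P[2] = 0b01011111

CBC decryption: P_i = D(K, C_i) ⊕ C_{i−1}, with C_{0} = IV.
Only C[1] changed, to 0b10001011. In CBC, a change in C_i garbles P_i and flips the same bit in P_{i+1}. Decrypting the received ciphertext:
P[1]: D(K, 0b10001011) = 0b10101001; 0b10101001 ⊕ 0b01010110 = 0b11111111.
P[2]: D(K, 0b10110110) = 0b11010100; 0b11010100 ⊕ 0b10001011 = 0b01011111.
Blocks that differ from the original plaintext: P[1], P[2].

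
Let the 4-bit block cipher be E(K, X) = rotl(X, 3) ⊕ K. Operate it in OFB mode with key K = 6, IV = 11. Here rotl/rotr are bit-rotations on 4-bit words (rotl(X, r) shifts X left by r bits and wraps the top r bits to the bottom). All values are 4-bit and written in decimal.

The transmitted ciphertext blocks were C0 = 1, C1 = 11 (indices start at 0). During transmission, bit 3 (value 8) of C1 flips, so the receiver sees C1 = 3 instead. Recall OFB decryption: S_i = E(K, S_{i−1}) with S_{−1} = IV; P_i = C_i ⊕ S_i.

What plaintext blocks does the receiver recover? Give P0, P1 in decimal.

Only C1 changed, to 3. In OFB, a change in C_i flips the same bit in P_i only; the keystream is unaffected. Decrypting the received ciphertext:
P0: S = E(K, 11) = 11; 1 ⊕ 11 = 10.
P1: S = E(K, 11) = 11; 3 ⊕ 11 = 8.
Blocks that differ from the original plaintext: P1.

P0 = 10, P1 = 8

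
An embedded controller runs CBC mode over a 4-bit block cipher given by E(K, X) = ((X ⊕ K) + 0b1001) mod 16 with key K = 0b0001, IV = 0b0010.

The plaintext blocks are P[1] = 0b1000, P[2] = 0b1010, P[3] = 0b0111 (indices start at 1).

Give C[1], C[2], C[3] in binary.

C[1] = 0b0100, C[2] = 0b1000, C[3] = 0b0111

CBC encryption: C_i = E(K, P_i ⊕ C_{i−1}), with C_{0} = IV.
C[1]: P[1] ⊕ 0b0010 = 0b1010; E(K, 0b1010) = 0b0100.
C[2]: P[2] ⊕ 0b0100 = 0b1110; E(K, 0b1110) = 0b1000.
C[3]: P[3] ⊕ 0b1000 = 0b1111; E(K, 0b1111) = 0b0111.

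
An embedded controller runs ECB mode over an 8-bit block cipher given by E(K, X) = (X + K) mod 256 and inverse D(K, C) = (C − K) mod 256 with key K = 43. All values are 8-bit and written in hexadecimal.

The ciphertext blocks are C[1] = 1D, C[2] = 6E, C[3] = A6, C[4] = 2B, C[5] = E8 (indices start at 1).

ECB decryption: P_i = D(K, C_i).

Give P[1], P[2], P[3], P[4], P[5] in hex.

P[1]: D(K, 1D) = DA.
P[2]: D(K, 6E) = 2B.
P[3]: D(K, A6) = 63.
P[4]: D(K, 2B) = E8.
P[5]: D(K, E8) = A5.

P[1] = DA, P[2] = 2B, P[3] = 63, P[4] = E8, P[5] = A5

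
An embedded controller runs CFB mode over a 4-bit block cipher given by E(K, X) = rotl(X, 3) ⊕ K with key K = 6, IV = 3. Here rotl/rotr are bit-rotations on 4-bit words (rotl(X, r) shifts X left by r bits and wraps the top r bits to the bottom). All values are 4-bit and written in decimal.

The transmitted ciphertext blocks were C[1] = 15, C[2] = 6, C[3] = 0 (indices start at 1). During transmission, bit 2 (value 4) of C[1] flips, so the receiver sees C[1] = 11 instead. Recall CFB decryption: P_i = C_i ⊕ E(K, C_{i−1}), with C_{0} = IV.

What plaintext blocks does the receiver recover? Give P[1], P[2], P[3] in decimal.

P[1] = 4, P[2] = 13, P[3] = 5

Only C[1] changed, to 11. In CFB, a change in C_i flips the same bit in P_i and garbles P_{i+1}. Decrypting the received ciphertext:
P[1]: E(K, 3) = 15; 11 ⊕ 15 = 4.
P[2]: E(K, 11) = 11; 6 ⊕ 11 = 13.
P[3]: E(K, 6) = 5; 0 ⊕ 5 = 5.
Blocks that differ from the original plaintext: P[1], P[2].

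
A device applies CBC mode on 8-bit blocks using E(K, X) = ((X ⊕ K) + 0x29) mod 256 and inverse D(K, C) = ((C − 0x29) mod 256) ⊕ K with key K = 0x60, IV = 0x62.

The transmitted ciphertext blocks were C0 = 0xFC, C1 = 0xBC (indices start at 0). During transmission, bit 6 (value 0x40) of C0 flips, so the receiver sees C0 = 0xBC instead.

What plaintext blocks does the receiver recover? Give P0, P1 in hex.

P0 = 0x91, P1 = 0x4F

CBC decryption: P_i = D(K, C_i) ⊕ C_{i−1}, with C_{−1} = IV.
Only C0 changed, to 0xBC. In CBC, a change in C_i garbles P_i and flips the same bit in P_{i+1}. Decrypting the received ciphertext:
P0: D(K, 0xBC) = 0xF3; 0xF3 ⊕ 0x62 = 0x91.
P1: D(K, 0xBC) = 0xF3; 0xF3 ⊕ 0xBC = 0x4F.
Blocks that differ from the original plaintext: P0, P1.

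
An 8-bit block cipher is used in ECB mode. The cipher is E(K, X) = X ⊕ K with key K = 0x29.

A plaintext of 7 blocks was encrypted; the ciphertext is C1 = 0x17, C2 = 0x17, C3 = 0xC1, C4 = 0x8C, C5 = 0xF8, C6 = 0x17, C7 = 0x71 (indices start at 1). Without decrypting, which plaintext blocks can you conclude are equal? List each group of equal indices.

P1 = P2 = P6

ECB encrypts each block independently with the same key, so equal ciphertext blocks imply equal plaintext blocks.
C1 = C2 = C6 = 0x17, so P1 = P2 = P6.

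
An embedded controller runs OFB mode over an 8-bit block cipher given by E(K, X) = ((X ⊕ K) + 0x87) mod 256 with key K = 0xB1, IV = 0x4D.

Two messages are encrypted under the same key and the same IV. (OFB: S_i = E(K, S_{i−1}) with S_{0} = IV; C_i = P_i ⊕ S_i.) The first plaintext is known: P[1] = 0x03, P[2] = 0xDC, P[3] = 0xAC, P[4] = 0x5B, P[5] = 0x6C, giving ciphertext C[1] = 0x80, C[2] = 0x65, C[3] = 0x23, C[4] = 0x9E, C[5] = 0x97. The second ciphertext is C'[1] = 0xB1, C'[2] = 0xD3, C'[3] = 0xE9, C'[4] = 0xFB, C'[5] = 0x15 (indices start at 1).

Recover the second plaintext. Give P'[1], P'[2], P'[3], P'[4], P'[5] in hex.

In OFB with a reused IV, both messages share the same keystream S_i, so C_i ⊕ C'_i = P_i ⊕ P'_i and thus P'_i = P_i ⊕ C_i ⊕ C'_i.
P'[1]: 0x03 ⊕ 0x80 ⊕ 0xB1 = 0x32.
P'[2]: 0xDC ⊕ 0x65 ⊕ 0xD3 = 0x6A.
P'[3]: 0xAC ⊕ 0x23 ⊕ 0xE9 = 0x66.
P'[4]: 0x5B ⊕ 0x9E ⊕ 0xFB = 0x3E.
P'[5]: 0x6C ⊕ 0x97 ⊕ 0x15 = 0xEE.

P'[1] = 0x32, P'[2] = 0x6A, P'[3] = 0x66, P'[4] = 0x3E, P'[5] = 0xEE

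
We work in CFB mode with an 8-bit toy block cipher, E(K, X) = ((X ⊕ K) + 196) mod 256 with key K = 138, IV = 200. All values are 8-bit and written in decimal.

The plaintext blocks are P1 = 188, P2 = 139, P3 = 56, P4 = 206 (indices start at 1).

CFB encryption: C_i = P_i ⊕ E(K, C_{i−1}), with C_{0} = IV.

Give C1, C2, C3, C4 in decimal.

C1 = 186, C2 = 127, C3 = 129, C4 = 1

C1: E(K, 200) = 6; 188 ⊕ 6 = 186.
C2: E(K, 186) = 244; 139 ⊕ 244 = 127.
C3: E(K, 127) = 185; 56 ⊕ 185 = 129.
C4: E(K, 129) = 207; 206 ⊕ 207 = 1.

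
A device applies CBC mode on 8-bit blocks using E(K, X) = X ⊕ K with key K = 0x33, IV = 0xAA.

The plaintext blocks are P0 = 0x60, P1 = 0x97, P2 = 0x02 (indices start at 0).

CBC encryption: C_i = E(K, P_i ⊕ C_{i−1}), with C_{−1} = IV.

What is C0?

C0 = 0xF9

C0: P0 ⊕ 0xAA = 0xCA; E(K, 0xCA) = 0xF9.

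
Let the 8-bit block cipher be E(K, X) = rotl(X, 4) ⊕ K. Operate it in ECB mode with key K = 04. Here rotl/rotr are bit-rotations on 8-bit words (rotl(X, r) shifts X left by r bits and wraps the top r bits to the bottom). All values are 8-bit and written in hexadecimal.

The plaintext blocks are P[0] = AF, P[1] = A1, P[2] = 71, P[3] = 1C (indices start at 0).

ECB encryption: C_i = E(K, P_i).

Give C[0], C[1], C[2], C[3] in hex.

C[0]: E(K, AF) = FE.
C[1]: E(K, A1) = 1E.
C[2]: E(K, 71) = 13.
C[3]: E(K, 1C) = C5.

C[0] = FE, C[1] = 1E, C[2] = 13, C[3] = C5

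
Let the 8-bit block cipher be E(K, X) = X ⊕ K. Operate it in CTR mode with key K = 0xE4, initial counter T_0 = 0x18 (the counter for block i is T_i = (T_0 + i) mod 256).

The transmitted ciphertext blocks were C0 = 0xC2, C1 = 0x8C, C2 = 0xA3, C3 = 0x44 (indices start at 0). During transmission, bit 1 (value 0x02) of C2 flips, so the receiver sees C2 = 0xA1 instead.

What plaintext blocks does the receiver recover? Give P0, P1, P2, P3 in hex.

P0 = 0x3E, P1 = 0x71, P2 = 0x5F, P3 = 0xBB

CTR decryption: S_i = E(K, T_i) where T_i is the counter for block i; P_i = C_i ⊕ S_i.
Only C2 changed, to 0xA1. In CTR, a change in C_i flips the same bit in P_i only; the keystream is unaffected. Decrypting the received ciphertext:
P0: T = 0x18, S = E(K, T) = 0xFC; 0xC2 ⊕ 0xFC = 0x3E.
P1: T = 0x19, S = E(K, T) = 0xFD; 0x8C ⊕ 0xFD = 0x71.
P2: T = 0x1A, S = E(K, T) = 0xFE; 0xA1 ⊕ 0xFE = 0x5F.
P3: T = 0x1B, S = E(K, T) = 0xFF; 0x44 ⊕ 0xFF = 0xBB.
Blocks that differ from the original plaintext: P2.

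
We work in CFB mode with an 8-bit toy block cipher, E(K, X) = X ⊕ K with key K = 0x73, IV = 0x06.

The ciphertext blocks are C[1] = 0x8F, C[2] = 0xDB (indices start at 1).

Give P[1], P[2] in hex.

CFB decryption: P_i = C_i ⊕ E(K, C_{i−1}), with C_{0} = IV.
P[1]: E(K, 0x06) = 0x75; 0x8F ⊕ 0x75 = 0xFA.
P[2]: E(K, 0x8F) = 0xFC; 0xDB ⊕ 0xFC = 0x27.

P[1] = 0xFA, P[2] = 0x27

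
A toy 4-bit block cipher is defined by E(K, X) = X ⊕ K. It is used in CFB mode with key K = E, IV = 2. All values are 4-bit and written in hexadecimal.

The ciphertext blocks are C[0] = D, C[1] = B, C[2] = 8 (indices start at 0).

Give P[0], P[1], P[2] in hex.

P[0] = 1, P[1] = 8, P[2] = D

CFB decryption: P_i = C_i ⊕ E(K, C_{i−1}), with C_{−1} = IV.
P[0]: E(K, 2) = C; D ⊕ C = 1.
P[1]: E(K, D) = 3; B ⊕ 3 = 8.
P[2]: E(K, B) = 5; 8 ⊕ 5 = D.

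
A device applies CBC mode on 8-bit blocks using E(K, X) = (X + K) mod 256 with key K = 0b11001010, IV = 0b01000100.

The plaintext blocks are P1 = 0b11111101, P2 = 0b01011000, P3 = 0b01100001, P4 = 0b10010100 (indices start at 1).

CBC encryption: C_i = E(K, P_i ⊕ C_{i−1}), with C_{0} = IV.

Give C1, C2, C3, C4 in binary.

C1 = 0b10000011, C2 = 0b10100101, C3 = 0b10001110, C4 = 0b11100100

C1: P1 ⊕ 0b01000100 = 0b10111001; E(K, 0b10111001) = 0b10000011.
C2: P2 ⊕ 0b10000011 = 0b11011011; E(K, 0b11011011) = 0b10100101.
C3: P3 ⊕ 0b10100101 = 0b11000100; E(K, 0b11000100) = 0b10001110.
C4: P4 ⊕ 0b10001110 = 0b00011010; E(K, 0b00011010) = 0b11100100.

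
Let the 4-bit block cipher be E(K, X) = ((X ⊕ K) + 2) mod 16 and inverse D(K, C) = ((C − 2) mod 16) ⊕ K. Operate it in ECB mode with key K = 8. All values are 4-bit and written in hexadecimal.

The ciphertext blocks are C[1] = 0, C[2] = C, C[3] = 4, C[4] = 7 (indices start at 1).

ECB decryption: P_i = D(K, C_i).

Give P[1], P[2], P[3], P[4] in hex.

P[1] = 6, P[2] = 2, P[3] = A, P[4] = D

P[1]: D(K, 0) = 6.
P[2]: D(K, C) = 2.
P[3]: D(K, 4) = A.
P[4]: D(K, 7) = D.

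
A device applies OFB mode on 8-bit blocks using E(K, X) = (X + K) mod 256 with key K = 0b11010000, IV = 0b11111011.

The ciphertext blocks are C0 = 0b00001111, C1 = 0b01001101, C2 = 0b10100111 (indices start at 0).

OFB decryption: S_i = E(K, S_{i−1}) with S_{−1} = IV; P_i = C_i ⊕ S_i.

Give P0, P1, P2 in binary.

P0: S = E(K, 0b11111011) = 0b11001011; 0b00001111 ⊕ 0b11001011 = 0b11000100.
P1: S = E(K, 0b11001011) = 0b10011011; 0b01001101 ⊕ 0b10011011 = 0b11010110.
P2: S = E(K, 0b10011011) = 0b01101011; 0b10100111 ⊕ 0b01101011 = 0b11001100.

P0 = 0b11000100, P1 = 0b11010110, P2 = 0b11001100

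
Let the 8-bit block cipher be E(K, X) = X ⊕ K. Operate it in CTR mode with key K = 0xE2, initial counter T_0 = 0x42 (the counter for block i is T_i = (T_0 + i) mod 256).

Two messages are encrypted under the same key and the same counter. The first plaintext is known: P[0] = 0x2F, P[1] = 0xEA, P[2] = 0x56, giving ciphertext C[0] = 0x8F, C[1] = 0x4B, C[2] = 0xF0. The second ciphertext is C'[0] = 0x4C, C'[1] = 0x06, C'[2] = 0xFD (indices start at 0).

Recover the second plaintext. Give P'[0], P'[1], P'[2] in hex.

In CTR with a reused counter, both messages share the same keystream S_i, so C_i ⊕ C'_i = P_i ⊕ P'_i and thus P'_i = P_i ⊕ C_i ⊕ C'_i.
P'[0]: 0x2F ⊕ 0x8F ⊕ 0x4C = 0xEC.
P'[1]: 0xEA ⊕ 0x4B ⊕ 0x06 = 0xA7.
P'[2]: 0x56 ⊕ 0xF0 ⊕ 0xFD = 0x5B.

P'[0] = 0xEC, P'[1] = 0xA7, P'[2] = 0x5B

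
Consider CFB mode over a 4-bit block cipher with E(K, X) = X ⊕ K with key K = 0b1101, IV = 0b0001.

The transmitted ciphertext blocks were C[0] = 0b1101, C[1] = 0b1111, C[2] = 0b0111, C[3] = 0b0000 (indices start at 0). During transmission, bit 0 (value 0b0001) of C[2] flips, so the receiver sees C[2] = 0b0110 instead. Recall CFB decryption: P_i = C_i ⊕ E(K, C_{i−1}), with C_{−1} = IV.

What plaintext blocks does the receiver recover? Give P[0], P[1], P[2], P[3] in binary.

P[0] = 0b0001, P[1] = 0b1111, P[2] = 0b0100, P[3] = 0b1011

Only C[2] changed, to 0b0110. In CFB, a change in C_i flips the same bit in P_i and garbles P_{i+1}. Decrypting the received ciphertext:
P[0]: E(K, 0b0001) = 0b1100; 0b1101 ⊕ 0b1100 = 0b0001.
P[1]: E(K, 0b1101) = 0b0000; 0b1111 ⊕ 0b0000 = 0b1111.
P[2]: E(K, 0b1111) = 0b0010; 0b0110 ⊕ 0b0010 = 0b0100.
P[3]: E(K, 0b0110) = 0b1011; 0b0000 ⊕ 0b1011 = 0b1011.
Blocks that differ from the original plaintext: P[2], P[3].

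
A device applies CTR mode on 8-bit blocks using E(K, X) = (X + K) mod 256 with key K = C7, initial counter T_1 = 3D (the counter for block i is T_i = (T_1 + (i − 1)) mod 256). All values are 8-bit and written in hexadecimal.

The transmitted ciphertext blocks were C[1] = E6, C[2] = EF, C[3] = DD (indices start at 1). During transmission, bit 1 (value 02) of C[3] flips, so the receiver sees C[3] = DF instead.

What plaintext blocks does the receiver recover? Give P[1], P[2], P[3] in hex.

CTR decryption: S_i = E(K, T_i) where T_i is the counter for block i; P_i = C_i ⊕ S_i.
Only C[3] changed, to DF. In CTR, a change in C_i flips the same bit in P_i only; the keystream is unaffected. Decrypting the received ciphertext:
P[1]: T = 3D, S = E(K, T) = 04; E6 ⊕ 04 = E2.
P[2]: T = 3E, S = E(K, T) = 05; EF ⊕ 05 = EA.
P[3]: T = 3F, S = E(K, T) = 06; DF ⊕ 06 = D9.
Blocks that differ from the original plaintext: P[3].

P[1] = E2, P[2] = EA, P[3] = D9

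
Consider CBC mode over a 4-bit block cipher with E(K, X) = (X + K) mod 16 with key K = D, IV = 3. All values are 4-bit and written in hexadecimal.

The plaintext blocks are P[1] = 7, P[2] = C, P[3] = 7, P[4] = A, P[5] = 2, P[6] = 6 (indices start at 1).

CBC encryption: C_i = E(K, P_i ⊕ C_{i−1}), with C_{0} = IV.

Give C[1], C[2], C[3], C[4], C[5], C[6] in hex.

C[1] = 1, C[2] = A, C[3] = A, C[4] = D, C[5] = C, C[6] = 7

C[1]: P[1] ⊕ 3 = 4; E(K, 4) = 1.
C[2]: P[2] ⊕ 1 = D; E(K, D) = A.
C[3]: P[3] ⊕ A = D; E(K, D) = A.
C[4]: P[4] ⊕ A = 0; E(K, 0) = D.
C[5]: P[5] ⊕ D = F; E(K, F) = C.
C[6]: P[6] ⊕ C = A; E(K, A) = 7.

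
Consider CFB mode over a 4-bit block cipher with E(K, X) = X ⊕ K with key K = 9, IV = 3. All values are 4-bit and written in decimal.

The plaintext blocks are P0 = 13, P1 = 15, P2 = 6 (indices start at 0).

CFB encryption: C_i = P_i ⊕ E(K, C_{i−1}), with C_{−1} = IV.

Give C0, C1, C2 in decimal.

C0 = 7, C1 = 1, C2 = 14

C0: E(K, 3) = 10; 13 ⊕ 10 = 7.
C1: E(K, 7) = 14; 15 ⊕ 14 = 1.
C2: E(K, 1) = 8; 6 ⊕ 8 = 14.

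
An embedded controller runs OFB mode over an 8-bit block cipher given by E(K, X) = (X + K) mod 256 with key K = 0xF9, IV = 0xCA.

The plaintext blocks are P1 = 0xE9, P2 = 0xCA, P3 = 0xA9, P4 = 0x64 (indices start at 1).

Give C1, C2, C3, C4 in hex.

OFB encryption: S_i = E(K, S_{i−1}) with S_{0} = IV; C_i = P_i ⊕ S_i.
C1: S = E(K, 0xCA) = 0xC3; 0xE9 ⊕ 0xC3 = 0x2A.
C2: S = E(K, 0xC3) = 0xBC; 0xCA ⊕ 0xBC = 0x76.
C3: S = E(K, 0xBC) = 0xB5; 0xA9 ⊕ 0xB5 = 0x1C.
C4: S = E(K, 0xB5) = 0xAE; 0x64 ⊕ 0xAE = 0xCA.

C1 = 0x2A, C2 = 0x76, C3 = 0x1C, C4 = 0xCA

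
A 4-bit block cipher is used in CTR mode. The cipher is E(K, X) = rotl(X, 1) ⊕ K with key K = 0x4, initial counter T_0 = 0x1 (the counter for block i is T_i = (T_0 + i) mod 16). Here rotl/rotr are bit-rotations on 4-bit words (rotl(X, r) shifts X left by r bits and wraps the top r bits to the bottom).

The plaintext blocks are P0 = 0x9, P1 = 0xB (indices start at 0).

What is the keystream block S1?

0x0

CTR encryption: S_i = E(K, T_i) where T_i is the counter for block i; C_i = P_i ⊕ S_i.
C0: T = 0x1, S = E(K, T) = 0x6; 0x9 ⊕ 0x6 = 0xF.
C1: T = 0x2, S = E(K, T) = 0x0; 0xB ⊕ 0x0 = 0xB.
So S1 = 0x0.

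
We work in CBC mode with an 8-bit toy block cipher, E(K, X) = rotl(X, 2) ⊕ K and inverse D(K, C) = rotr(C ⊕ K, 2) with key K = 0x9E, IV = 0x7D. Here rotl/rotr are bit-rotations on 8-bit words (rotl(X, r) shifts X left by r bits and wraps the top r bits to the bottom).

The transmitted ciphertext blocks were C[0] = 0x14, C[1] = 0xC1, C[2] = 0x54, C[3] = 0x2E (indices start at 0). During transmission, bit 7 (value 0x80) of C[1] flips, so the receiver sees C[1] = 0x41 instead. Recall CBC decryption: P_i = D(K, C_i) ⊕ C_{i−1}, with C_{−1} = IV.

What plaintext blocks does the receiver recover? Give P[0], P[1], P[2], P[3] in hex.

P[0] = 0xDF, P[1] = 0xE3, P[2] = 0xF3, P[3] = 0x78

Only C[1] changed, to 0x41. In CBC, a change in C_i garbles P_i and flips the same bit in P_{i+1}. Decrypting the received ciphertext:
P[0]: D(K, 0x14) = 0xA2; 0xA2 ⊕ 0x7D = 0xDF.
P[1]: D(K, 0x41) = 0xF7; 0xF7 ⊕ 0x14 = 0xE3.
P[2]: D(K, 0x54) = 0xB2; 0xB2 ⊕ 0x41 = 0xF3.
P[3]: D(K, 0x2E) = 0x2C; 0x2C ⊕ 0x54 = 0x78.
Blocks that differ from the original plaintext: P[1], P[2].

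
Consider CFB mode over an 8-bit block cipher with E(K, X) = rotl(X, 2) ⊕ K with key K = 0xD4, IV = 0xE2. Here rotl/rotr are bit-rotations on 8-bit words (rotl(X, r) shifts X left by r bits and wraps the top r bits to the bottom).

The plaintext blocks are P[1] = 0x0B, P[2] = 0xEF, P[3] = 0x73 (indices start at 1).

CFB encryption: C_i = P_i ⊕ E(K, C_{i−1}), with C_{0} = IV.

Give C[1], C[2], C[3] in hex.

C[1]: E(K, 0xE2) = 0x5F; 0x0B ⊕ 0x5F = 0x54.
C[2]: E(K, 0x54) = 0x85; 0xEF ⊕ 0x85 = 0x6A.
C[3]: E(K, 0x6A) = 0x7D; 0x73 ⊕ 0x7D = 0x0E.

C[1] = 0x54, C[2] = 0x6A, C[3] = 0x0E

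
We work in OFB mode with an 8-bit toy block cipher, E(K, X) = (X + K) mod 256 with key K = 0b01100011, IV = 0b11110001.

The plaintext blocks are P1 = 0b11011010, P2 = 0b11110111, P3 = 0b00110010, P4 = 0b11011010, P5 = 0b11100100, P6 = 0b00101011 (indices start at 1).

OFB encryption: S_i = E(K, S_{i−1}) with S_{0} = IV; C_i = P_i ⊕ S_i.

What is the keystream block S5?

C1: S = E(K, 0b11110001) = 0b01010100; 0b11011010 ⊕ 0b01010100 = 0b10001110.
C2: S = E(K, 0b01010100) = 0b10110111; 0b11110111 ⊕ 0b10110111 = 0b01000000.
C3: S = E(K, 0b10110111) = 0b00011010; 0b00110010 ⊕ 0b00011010 = 0b00101000.
C4: S = E(K, 0b00011010) = 0b01111101; 0b11011010 ⊕ 0b01111101 = 0b10100111.
C5: S = E(K, 0b01111101) = 0b11100000; 0b11100100 ⊕ 0b11100000 = 0b00000100.
So S5 = 0b11100000.

0b11100000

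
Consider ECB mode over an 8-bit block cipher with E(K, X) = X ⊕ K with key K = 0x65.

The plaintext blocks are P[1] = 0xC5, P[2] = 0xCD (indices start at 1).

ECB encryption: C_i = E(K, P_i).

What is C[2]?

C[2] = 0xA8

C[2]: E(K, 0xCD) = 0xA8.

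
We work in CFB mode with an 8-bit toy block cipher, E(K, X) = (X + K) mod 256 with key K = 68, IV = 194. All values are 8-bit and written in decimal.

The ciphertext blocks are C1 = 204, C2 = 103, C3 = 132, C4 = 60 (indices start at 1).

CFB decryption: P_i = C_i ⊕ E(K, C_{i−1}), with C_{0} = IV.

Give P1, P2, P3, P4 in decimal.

P1: E(K, 194) = 6; 204 ⊕ 6 = 202.
P2: E(K, 204) = 16; 103 ⊕ 16 = 119.
P3: E(K, 103) = 171; 132 ⊕ 171 = 47.
P4: E(K, 132) = 200; 60 ⊕ 200 = 244.

P1 = 202, P2 = 119, P3 = 47, P4 = 244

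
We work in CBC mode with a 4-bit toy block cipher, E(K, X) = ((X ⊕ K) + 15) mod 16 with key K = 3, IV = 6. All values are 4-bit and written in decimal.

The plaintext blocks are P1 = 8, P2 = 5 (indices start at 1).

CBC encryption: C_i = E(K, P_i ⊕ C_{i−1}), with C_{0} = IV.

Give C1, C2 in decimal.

C1 = 12, C2 = 9

C1: P1 ⊕ 6 = 14; E(K, 14) = 12.
C2: P2 ⊕ 12 = 9; E(K, 9) = 9.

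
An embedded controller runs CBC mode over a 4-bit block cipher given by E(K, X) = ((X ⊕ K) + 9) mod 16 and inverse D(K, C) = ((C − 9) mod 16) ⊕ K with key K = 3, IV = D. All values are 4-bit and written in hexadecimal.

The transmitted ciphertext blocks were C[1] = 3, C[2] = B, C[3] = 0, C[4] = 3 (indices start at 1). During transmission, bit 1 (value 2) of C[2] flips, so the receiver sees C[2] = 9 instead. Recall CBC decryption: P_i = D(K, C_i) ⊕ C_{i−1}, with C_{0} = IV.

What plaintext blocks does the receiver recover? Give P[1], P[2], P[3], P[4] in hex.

P[1] = 4, P[2] = 0, P[3] = D, P[4] = 9

Only C[2] changed, to 9. In CBC, a change in C_i garbles P_i and flips the same bit in P_{i+1}. Decrypting the received ciphertext:
P[1]: D(K, 3) = 9; 9 ⊕ D = 4.
P[2]: D(K, 9) = 3; 3 ⊕ 3 = 0.
P[3]: D(K, 0) = 4; 4 ⊕ 9 = D.
P[4]: D(K, 3) = 9; 9 ⊕ 0 = 9.
Blocks that differ from the original plaintext: P[2], P[3].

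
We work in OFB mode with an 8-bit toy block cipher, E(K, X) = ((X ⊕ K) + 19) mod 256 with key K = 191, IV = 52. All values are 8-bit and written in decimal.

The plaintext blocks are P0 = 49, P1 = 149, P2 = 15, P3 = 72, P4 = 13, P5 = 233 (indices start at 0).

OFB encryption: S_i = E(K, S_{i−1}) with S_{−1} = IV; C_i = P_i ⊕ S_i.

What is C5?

C0: S = E(K, 52) = 158; 49 ⊕ 158 = 175.
C1: S = E(K, 158) = 52; 149 ⊕ 52 = 161.
C2: S = E(K, 52) = 158; 15 ⊕ 158 = 145.
C3: S = E(K, 158) = 52; 72 ⊕ 52 = 124.
C4: S = E(K, 52) = 158; 13 ⊕ 158 = 147.
C5: S = E(K, 158) = 52; 233 ⊕ 52 = 221.

C5 = 221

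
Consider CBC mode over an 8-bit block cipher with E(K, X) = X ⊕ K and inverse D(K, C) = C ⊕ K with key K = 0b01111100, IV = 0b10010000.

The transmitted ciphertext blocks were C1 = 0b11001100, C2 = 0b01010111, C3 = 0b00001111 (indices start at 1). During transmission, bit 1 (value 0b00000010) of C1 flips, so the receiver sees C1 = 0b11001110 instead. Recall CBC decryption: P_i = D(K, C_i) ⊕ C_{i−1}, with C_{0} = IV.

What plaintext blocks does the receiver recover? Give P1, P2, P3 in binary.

P1 = 0b00100010, P2 = 0b11100101, P3 = 0b00100100

Only C1 changed, to 0b11001110. In CBC, a change in C_i garbles P_i and flips the same bit in P_{i+1}. Decrypting the received ciphertext:
P1: D(K, 0b11001110) = 0b10110010; 0b10110010 ⊕ 0b10010000 = 0b00100010.
P2: D(K, 0b01010111) = 0b00101011; 0b00101011 ⊕ 0b11001110 = 0b11100101.
P3: D(K, 0b00001111) = 0b01110011; 0b01110011 ⊕ 0b01010111 = 0b00100100.
Blocks that differ from the original plaintext: P1, P2.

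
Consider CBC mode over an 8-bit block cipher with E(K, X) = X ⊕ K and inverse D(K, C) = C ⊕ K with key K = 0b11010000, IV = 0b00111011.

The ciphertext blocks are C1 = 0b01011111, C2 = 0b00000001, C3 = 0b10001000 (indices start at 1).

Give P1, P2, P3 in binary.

CBC decryption: P_i = D(K, C_i) ⊕ C_{i−1}, with C_{0} = IV.
P1: D(K, 0b01011111) = 0b10001111; 0b10001111 ⊕ 0b00111011 = 0b10110100.
P2: D(K, 0b00000001) = 0b11010001; 0b11010001 ⊕ 0b01011111 = 0b10001110.
P3: D(K, 0b10001000) = 0b01011000; 0b01011000 ⊕ 0b00000001 = 0b01011001.

P1 = 0b10110100, P2 = 0b10001110, P3 = 0b01011001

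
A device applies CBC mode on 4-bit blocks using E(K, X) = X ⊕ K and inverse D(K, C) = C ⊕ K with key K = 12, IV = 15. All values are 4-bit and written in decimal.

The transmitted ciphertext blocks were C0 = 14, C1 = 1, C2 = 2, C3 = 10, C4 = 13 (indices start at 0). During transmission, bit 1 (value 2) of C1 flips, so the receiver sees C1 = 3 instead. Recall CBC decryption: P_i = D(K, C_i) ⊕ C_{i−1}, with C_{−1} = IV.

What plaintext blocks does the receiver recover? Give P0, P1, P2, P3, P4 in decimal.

P0 = 13, P1 = 1, P2 = 13, P3 = 4, P4 = 11

Only C1 changed, to 3. In CBC, a change in C_i garbles P_i and flips the same bit in P_{i+1}. Decrypting the received ciphertext:
P0: D(K, 14) = 2; 2 ⊕ 15 = 13.
P1: D(K, 3) = 15; 15 ⊕ 14 = 1.
P2: D(K, 2) = 14; 14 ⊕ 3 = 13.
P3: D(K, 10) = 6; 6 ⊕ 2 = 4.
P4: D(K, 13) = 1; 1 ⊕ 10 = 11.
Blocks that differ from the original plaintext: P1, P2.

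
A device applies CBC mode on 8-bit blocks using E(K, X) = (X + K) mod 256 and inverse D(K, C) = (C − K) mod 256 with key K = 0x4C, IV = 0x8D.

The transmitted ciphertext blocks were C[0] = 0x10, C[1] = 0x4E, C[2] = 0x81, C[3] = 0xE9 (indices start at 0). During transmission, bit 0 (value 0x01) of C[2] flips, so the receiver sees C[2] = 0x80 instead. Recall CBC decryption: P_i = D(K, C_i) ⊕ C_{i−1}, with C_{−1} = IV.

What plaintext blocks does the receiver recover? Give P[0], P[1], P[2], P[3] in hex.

Only C[2] changed, to 0x80. In CBC, a change in C_i garbles P_i and flips the same bit in P_{i+1}. Decrypting the received ciphertext:
P[0]: D(K, 0x10) = 0xC4; 0xC4 ⊕ 0x8D = 0x49.
P[1]: D(K, 0x4E) = 0x02; 0x02 ⊕ 0x10 = 0x12.
P[2]: D(K, 0x80) = 0x34; 0x34 ⊕ 0x4E = 0x7A.
P[3]: D(K, 0xE9) = 0x9D; 0x9D ⊕ 0x80 = 0x1D.
Blocks that differ from the original plaintext: P[2], P[3].

P[0] = 0x49, P[1] = 0x12, P[2] = 0x7A, P[3] = 0x1D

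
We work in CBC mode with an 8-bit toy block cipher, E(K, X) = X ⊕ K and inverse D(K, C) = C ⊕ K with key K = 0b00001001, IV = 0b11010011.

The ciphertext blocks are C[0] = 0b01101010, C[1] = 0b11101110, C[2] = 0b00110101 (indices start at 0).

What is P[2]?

P[2] = 0b11010010

CBC decryption: P_i = D(K, C_i) ⊕ C_{i−1}, with C_{−1} = IV.
P[2]: D(K, 0b00110101) = 0b00111100; 0b00111100 ⊕ 0b11101110 = 0b11010010.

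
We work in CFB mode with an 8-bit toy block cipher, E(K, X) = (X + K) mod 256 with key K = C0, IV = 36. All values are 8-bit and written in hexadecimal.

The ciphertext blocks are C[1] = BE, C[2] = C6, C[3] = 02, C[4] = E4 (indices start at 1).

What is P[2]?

CFB decryption: P_i = C_i ⊕ E(K, C_{i−1}), with C_{0} = IV.
P[2]: E(K, BE) = 7E; C6 ⊕ 7E = B8.

P[2] = B8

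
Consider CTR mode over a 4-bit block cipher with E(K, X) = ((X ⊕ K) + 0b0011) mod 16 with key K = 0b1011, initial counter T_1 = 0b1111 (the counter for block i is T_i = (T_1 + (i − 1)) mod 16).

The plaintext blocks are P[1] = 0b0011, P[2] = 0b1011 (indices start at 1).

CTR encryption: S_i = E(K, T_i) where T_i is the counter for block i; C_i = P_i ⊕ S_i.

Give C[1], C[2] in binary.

C[1]: T = 0b1111, S = E(K, T) = 0b0111; 0b0011 ⊕ 0b0111 = 0b0100.
C[2]: T = 0b0000, S = E(K, T) = 0b1110; 0b1011 ⊕ 0b1110 = 0b0101.

C[1] = 0b0100, C[2] = 0b0101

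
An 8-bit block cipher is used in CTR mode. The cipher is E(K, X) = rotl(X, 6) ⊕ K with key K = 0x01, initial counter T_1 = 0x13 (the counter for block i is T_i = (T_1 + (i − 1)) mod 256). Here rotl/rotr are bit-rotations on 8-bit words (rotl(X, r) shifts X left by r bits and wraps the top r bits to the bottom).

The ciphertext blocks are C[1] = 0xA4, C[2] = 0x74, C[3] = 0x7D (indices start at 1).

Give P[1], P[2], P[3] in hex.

P[1] = 0x61, P[2] = 0x70, P[3] = 0x39

CTR decryption: S_i = E(K, T_i) where T_i is the counter for block i; P_i = C_i ⊕ S_i.
P[1]: T = 0x13, S = E(K, T) = 0xC5; 0xA4 ⊕ 0xC5 = 0x61.
P[2]: T = 0x14, S = E(K, T) = 0x04; 0x74 ⊕ 0x04 = 0x70.
P[3]: T = 0x15, S = E(K, T) = 0x44; 0x7D ⊕ 0x44 = 0x39.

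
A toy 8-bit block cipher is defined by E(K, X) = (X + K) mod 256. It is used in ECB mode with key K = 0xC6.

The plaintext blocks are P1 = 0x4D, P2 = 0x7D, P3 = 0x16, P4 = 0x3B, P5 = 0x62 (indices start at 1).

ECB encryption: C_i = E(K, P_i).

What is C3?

C3: E(K, 0x16) = 0xDC.

C3 = 0xDC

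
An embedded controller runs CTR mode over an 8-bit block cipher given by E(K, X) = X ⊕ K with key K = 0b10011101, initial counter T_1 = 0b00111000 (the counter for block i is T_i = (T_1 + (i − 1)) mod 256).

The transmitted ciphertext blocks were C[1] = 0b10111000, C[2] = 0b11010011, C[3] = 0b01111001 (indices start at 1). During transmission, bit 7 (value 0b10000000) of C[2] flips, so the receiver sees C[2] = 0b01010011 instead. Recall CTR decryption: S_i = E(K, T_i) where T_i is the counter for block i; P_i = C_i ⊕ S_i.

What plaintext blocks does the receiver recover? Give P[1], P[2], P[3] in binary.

Only C[2] changed, to 0b01010011. In CTR, a change in C_i flips the same bit in P_i only; the keystream is unaffected. Decrypting the received ciphertext:
P[1]: T = 0b00111000, S = E(K, T) = 0b10100101; 0b10111000 ⊕ 0b10100101 = 0b00011101.
P[2]: T = 0b00111001, S = E(K, T) = 0b10100100; 0b01010011 ⊕ 0b10100100 = 0b11110111.
P[3]: T = 0b00111010, S = E(K, T) = 0b10100111; 0b01111001 ⊕ 0b10100111 = 0b11011110.
Blocks that differ from the original plaintext: P[2].

P[1] = 0b00011101, P[2] = 0b11110111, P[3] = 0b11011110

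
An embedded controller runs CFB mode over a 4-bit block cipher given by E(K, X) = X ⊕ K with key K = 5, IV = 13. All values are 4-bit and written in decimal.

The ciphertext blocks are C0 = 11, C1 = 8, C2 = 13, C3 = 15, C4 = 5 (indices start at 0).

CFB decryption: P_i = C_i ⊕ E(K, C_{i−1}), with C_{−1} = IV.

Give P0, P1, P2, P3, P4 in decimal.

P0 = 3, P1 = 6, P2 = 0, P3 = 7, P4 = 15

P0: E(K, 13) = 8; 11 ⊕ 8 = 3.
P1: E(K, 11) = 14; 8 ⊕ 14 = 6.
P2: E(K, 8) = 13; 13 ⊕ 13 = 0.
P3: E(K, 13) = 8; 15 ⊕ 8 = 7.
P4: E(K, 15) = 10; 5 ⊕ 10 = 15.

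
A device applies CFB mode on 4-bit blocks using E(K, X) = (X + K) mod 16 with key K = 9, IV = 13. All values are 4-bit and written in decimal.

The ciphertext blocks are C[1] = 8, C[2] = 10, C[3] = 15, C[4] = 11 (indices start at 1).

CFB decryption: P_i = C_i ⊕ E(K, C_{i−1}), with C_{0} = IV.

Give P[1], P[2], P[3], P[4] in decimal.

P[1] = 14, P[2] = 11, P[3] = 12, P[4] = 3

P[1]: E(K, 13) = 6; 8 ⊕ 6 = 14.
P[2]: E(K, 8) = 1; 10 ⊕ 1 = 11.
P[3]: E(K, 10) = 3; 15 ⊕ 3 = 12.
P[4]: E(K, 15) = 8; 11 ⊕ 8 = 3.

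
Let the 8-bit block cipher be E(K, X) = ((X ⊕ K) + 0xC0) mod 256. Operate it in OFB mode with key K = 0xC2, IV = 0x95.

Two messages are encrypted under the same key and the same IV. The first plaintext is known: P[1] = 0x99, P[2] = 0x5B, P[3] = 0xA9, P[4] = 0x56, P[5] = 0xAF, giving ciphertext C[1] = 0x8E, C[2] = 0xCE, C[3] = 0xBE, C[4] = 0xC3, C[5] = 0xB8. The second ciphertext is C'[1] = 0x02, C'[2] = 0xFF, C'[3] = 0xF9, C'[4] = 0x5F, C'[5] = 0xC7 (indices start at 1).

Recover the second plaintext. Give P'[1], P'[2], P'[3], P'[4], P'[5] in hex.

P'[1] = 0x15, P'[2] = 0x6A, P'[3] = 0xEE, P'[4] = 0xCA, P'[5] = 0xD0

In OFB with a reused IV, both messages share the same keystream S_i, so C_i ⊕ C'_i = P_i ⊕ P'_i and thus P'_i = P_i ⊕ C_i ⊕ C'_i.
P'[1]: 0x99 ⊕ 0x8E ⊕ 0x02 = 0x15.
P'[2]: 0x5B ⊕ 0xCE ⊕ 0xFF = 0x6A.
P'[3]: 0xA9 ⊕ 0xBE ⊕ 0xF9 = 0xEE.
P'[4]: 0x56 ⊕ 0xC3 ⊕ 0x5F = 0xCA.
P'[5]: 0xAF ⊕ 0xB8 ⊕ 0xC7 = 0xD0.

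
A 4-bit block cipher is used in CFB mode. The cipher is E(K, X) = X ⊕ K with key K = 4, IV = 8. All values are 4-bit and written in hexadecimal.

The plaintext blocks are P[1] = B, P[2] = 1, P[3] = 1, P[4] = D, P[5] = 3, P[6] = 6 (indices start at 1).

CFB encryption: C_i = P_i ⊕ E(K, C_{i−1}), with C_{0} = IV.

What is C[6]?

C[6] = B

C[1]: E(K, 8) = C; B ⊕ C = 7.
C[2]: E(K, 7) = 3; 1 ⊕ 3 = 2.
C[3]: E(K, 2) = 6; 1 ⊕ 6 = 7.
C[4]: E(K, 7) = 3; D ⊕ 3 = E.
C[5]: E(K, E) = A; 3 ⊕ A = 9.
C[6]: E(K, 9) = D; 6 ⊕ D = B.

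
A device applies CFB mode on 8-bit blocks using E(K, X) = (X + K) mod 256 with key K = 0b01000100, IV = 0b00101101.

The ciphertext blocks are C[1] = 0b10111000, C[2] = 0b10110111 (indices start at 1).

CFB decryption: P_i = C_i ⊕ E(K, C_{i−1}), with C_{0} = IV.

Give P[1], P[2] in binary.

P[1]: E(K, 0b00101101) = 0b01110001; 0b10111000 ⊕ 0b01110001 = 0b11001001.
P[2]: E(K, 0b10111000) = 0b11111100; 0b10110111 ⊕ 0b11111100 = 0b01001011.

P[1] = 0b11001001, P[2] = 0b01001011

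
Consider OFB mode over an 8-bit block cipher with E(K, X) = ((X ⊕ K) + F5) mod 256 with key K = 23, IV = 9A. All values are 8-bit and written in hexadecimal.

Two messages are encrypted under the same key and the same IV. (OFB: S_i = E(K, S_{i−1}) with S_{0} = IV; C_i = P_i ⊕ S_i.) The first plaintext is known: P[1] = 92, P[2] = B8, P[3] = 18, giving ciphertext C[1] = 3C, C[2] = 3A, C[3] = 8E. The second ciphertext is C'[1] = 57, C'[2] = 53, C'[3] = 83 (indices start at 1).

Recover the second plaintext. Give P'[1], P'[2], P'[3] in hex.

In OFB with a reused IV, both messages share the same keystream S_i, so C_i ⊕ C'_i = P_i ⊕ P'_i and thus P'_i = P_i ⊕ C_i ⊕ C'_i.
P'[1]: 92 ⊕ 3C ⊕ 57 = F9.
P'[2]: B8 ⊕ 3A ⊕ 53 = D1.
P'[3]: 18 ⊕ 8E ⊕ 83 = 15.

P'[1] = F9, P'[2] = D1, P'[3] = 15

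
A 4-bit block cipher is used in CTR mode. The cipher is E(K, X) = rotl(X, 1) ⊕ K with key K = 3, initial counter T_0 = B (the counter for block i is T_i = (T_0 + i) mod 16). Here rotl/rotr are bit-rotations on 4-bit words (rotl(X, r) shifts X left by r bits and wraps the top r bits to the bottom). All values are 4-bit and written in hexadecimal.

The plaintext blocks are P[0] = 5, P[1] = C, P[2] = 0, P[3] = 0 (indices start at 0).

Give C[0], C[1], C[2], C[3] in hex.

C[0] = 1, C[1] = 6, C[2] = 8, C[3] = E

CTR encryption: S_i = E(K, T_i) where T_i is the counter for block i; C_i = P_i ⊕ S_i.
C[0]: T = B, S = E(K, T) = 4; 5 ⊕ 4 = 1.
C[1]: T = C, S = E(K, T) = A; C ⊕ A = 6.
C[2]: T = D, S = E(K, T) = 8; 0 ⊕ 8 = 8.
C[3]: T = E, S = E(K, T) = E; 0 ⊕ E = E.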